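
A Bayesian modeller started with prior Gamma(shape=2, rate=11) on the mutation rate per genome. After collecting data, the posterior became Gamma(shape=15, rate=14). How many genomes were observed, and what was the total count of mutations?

Gamma–Poisson conjugacy: posterior shape = α + Σxᵢ, posterior rate = β + n.
Matching: Σxᵢ = 15 − 2 = 13 and n = 14 − 11 = 3.

n = 3 genomes with total 13 mutations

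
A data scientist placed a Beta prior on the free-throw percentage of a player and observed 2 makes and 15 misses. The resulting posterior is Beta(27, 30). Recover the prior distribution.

Beta(25, 15)

A Beta(α, β) prior with s successes and f failures in binomial data gives a Beta(α+s, β+f) posterior.
So α = 27 − 2 = 25 and β = 30 − 15 = 15.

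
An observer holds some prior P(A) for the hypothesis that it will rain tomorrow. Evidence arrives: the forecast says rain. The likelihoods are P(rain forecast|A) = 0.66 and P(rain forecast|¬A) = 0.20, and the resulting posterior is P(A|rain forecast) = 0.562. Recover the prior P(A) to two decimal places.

P(A) = 0.28

In odds form, posterior odds = prior odds × likelihood ratio, so prior odds = posterior odds ÷ LR.
Posterior odds = 0.562/(1−0.562) = 1.2831. LR = 0.66/0.20 = 3.3000.
Prior odds = 1.2831/3.3000 = 0.3888, so P(A) = 0.3888/(1+0.3888) ≈ 0.28.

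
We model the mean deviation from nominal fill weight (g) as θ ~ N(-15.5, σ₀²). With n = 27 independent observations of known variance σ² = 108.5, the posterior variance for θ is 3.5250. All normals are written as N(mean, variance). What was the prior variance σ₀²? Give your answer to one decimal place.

Posterior precision equals prior precision plus data precision: 1/σ_n² = 1/σ₀² + n/σ².
So 1/σ₀² = 1/3.5250 − 27/108.5 = 0.283688 − 0.248848 = 0.034840.
Hence σ₀² = 1/0.034840 ≈ 28.7.

σ₀² = 28.7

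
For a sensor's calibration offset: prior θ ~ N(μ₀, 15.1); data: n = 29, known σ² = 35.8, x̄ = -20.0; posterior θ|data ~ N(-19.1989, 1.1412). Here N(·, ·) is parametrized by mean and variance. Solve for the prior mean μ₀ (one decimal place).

μ₀ = -9.4

With known observation variance, the Normal–Normal posterior has precision τ_n = τ₀ + n/σ² and mean μ_n = (τ₀μ₀ + (n/σ²)x̄)/τ_n.
Here τ₀ = 1/15.1 = 0.066225 and τ_data = 29/35.8 = 0.810056, so τ_n = 0.876281.
Rearranging for μ₀: μ₀ = (μ_n·τ_n − τ_data·x̄)/τ₀ = (-19.1989·0.876281 − 0.810056·-20.0) / 0.066225 = -0.622511/0.066225 ≈ -9.4.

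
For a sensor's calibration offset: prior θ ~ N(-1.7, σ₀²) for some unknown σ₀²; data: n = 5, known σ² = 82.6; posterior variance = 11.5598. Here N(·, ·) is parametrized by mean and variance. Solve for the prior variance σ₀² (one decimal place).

σ₀² = 38.5

For the Normal–Normal model with known σ², precisions add: τ_n = τ₀ + n/σ².
So 1/σ₀² = 1/11.5598 − 5/82.6 = 0.086507 − 0.060533 = 0.025974.
Hence σ₀² = 1/0.025974 ≈ 38.5.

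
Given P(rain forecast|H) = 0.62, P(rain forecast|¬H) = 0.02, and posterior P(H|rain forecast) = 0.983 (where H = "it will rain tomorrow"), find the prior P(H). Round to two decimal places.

P(H) = 0.65

In odds form, posterior odds = prior odds × likelihood ratio, so prior odds = posterior odds ÷ LR.
Posterior odds = 0.983/(1−0.983) = 57.8235. LR = 0.62/0.02 = 31.0000.
Prior odds = 57.8235/31.0000 = 1.8653, so P(H) = 1.8653/(1+1.8653) ≈ 0.65.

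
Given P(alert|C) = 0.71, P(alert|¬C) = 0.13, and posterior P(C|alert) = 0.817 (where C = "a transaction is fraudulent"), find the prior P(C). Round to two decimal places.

P(C) = 0.45

Bayes' rule in odds form gives O(C|E) = O(C)·[P(E|C)/P(E|¬C)], hence O(C) = O(C|E)/LR.
Posterior odds = 0.817/(1−0.817) = 4.4645. LR = 0.71/0.13 = 5.4615.
Prior odds = 4.4645/5.4615 = 0.8174, so P(C) = 0.8174/(1+0.8174) ≈ 0.45.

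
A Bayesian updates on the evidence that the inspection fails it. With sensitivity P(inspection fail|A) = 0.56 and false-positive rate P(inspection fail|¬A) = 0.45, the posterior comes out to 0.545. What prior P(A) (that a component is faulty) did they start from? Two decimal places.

P(A) = 0.49

In odds form, posterior odds = prior odds × likelihood ratio, so prior odds = posterior odds ÷ LR.
Posterior odds = 0.545/(1−0.545) = 1.1978. LR = 0.56/0.45 = 1.2444.
Prior odds = 1.1978/1.2444 = 0.9626, so P(A) = 0.9626/(1+0.9626) ≈ 0.49.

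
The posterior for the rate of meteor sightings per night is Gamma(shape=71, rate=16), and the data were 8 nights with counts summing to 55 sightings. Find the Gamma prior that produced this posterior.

Gamma–Poisson conjugacy: posterior shape = α + Σxᵢ, posterior rate = β + n.
So α = 71 − 55 = 16 and β = 16 − 8 = 8.

Gamma(shape=16, rate=8)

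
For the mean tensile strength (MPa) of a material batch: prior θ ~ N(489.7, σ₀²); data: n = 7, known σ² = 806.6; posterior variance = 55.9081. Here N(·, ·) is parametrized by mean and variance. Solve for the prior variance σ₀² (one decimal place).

σ₀² = 108.6

For the Normal–Normal model with known σ², precisions add: τ_n = τ₀ + n/σ².
So 1/σ₀² = 1/55.9081 − 7/806.6 = 0.017886 − 0.008678 = 0.009208.
Hence σ₀² = 1/0.009208 ≈ 108.6.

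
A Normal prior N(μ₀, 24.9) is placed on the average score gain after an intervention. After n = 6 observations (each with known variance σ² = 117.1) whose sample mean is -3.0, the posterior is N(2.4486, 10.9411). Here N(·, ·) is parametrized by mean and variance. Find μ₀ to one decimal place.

The posterior mean is a precision-weighted average: μ_n = (τ₀μ₀ + τ_data·x̄)/(τ₀+τ_data), with τ₀=1/σ₀² and τ_data=n/σ².
Here τ₀ = 1/24.9 = 0.040161 and τ_data = 6/117.1 = 0.051238, so τ_n = 0.091399.
Rearranging for μ₀: μ₀ = (μ_n·τ_n − τ_data·x̄)/τ₀ = (2.4486·0.091399 − 0.051238·-3.0) / 0.040161 = 0.377514/0.040161 ≈ 9.4.

μ₀ = 9.4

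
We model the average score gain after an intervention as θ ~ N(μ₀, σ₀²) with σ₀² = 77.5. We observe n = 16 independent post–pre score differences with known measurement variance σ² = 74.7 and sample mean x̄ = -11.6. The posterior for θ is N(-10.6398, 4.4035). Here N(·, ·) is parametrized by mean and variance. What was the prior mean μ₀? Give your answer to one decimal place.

μ₀ = 5.3

With known observation variance, the Normal–Normal posterior has precision τ_n = τ₀ + n/σ² and mean μ_n = (τ₀μ₀ + (n/σ²)x̄)/τ_n.
Here τ₀ = 1/77.5 = 0.012903 and τ_data = 16/74.7 = 0.214190, so τ_n = 0.227093.
Rearranging for μ₀: μ₀ = (μ_n·τ_n − τ_data·x̄)/τ₀ = (-10.6398·0.227093 − 0.214190·-11.6) / 0.012903 = 0.068380/0.012903 ≈ 5.3.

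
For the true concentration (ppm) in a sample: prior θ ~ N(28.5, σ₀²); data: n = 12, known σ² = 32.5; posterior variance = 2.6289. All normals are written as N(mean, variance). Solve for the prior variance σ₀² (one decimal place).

Posterior precision equals prior precision plus data precision: 1/σ_n² = 1/σ₀² + n/σ².
So 1/σ₀² = 1/2.6289 − 12/32.5 = 0.380387 − 0.369231 = 0.011156.
Hence σ₀² = 1/0.011156 ≈ 89.6.

σ₀² = 89.6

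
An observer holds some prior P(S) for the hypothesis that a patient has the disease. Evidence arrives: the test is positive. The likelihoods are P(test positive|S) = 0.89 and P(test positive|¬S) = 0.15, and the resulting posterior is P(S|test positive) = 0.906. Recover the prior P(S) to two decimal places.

P(S) = 0.62

Bayes' rule in odds form gives O(S|E) = O(S)·[P(E|S)/P(E|¬S)], hence O(S) = O(S|E)/LR.
Posterior odds = 0.906/(1−0.906) = 9.6383. LR = 0.89/0.15 = 5.9333.
Prior odds = 9.6383/5.9333 = 1.6244, so P(S) = 1.6244/(1+1.6244) ≈ 0.62.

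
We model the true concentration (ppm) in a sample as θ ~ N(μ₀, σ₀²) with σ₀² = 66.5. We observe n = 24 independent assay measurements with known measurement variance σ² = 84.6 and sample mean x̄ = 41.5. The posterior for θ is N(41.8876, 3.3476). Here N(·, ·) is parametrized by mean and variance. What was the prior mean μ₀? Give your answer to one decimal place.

μ₀ = 49.2

With known observation variance, the Normal–Normal posterior has precision τ_n = τ₀ + n/σ² and mean μ_n = (τ₀μ₀ + (n/σ²)x̄)/τ_n.
Here τ₀ = 1/66.5 = 0.015038 and τ_data = 24/84.6 = 0.283688, so τ_n = 0.298726.
Rearranging for μ₀: μ₀ = (μ_n·τ_n − τ_data·x̄)/τ₀ = (41.8876·0.298726 − 0.283688·41.5) / 0.015038 = 0.739863/0.015038 ≈ 49.2.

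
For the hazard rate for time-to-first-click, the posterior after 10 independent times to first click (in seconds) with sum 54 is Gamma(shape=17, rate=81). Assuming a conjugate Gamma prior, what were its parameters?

Gamma(shape=7, rate=27)

For an exponential likelihood with a Gamma(α, β) prior on the rate, n observations with total T give posterior Gamma(α+n, β+T).
So α = 17 − 10 = 7 and β = 81 − 54 = 27.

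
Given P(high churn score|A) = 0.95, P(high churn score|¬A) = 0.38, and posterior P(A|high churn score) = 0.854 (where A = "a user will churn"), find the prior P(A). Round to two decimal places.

Bayes' rule in odds form gives O(A|E) = O(A)·[P(E|A)/P(E|¬A)], hence O(A) = O(A|E)/LR.
Posterior odds = 0.854/(1−0.854) = 5.8493. LR = 0.95/0.38 = 2.5000.
Prior odds = 5.8493/2.5000 = 2.3397, so P(A) = 2.3397/(1+2.3397) ≈ 0.70.

P(A) = 0.70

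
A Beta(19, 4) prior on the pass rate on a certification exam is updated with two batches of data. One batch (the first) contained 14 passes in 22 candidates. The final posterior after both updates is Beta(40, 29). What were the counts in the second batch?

Because Beta–binomial updating is additive in the counts, the combined data contributed (α_post−α_prior, β_post−β_prior) successes and failures.
Total across both batches: 40−19=21 passes, 29−4=25 failures.
Subtract the first batch: 21−14=7 passes and 25−8=17 failures.

7 passes and 17 failures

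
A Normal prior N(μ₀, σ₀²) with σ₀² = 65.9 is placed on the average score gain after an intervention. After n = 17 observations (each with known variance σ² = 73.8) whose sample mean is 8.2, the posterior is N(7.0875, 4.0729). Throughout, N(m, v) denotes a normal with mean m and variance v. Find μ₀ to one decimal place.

μ₀ = -9.8

With known observation variance, the Normal–Normal posterior has precision τ_n = τ₀ + n/σ² and mean μ_n = (τ₀μ₀ + (n/σ²)x̄)/τ_n.
Here τ₀ = 1/65.9 = 0.015175 and τ_data = 17/73.8 = 0.230352, so τ_n = 0.245527.
Rearranging for μ₀: μ₀ = (μ_n·τ_n − τ_data·x̄)/τ₀ = (7.0875·0.245527 − 0.230352·8.2) / 0.015175 = -0.148714/0.015175 ≈ -9.8.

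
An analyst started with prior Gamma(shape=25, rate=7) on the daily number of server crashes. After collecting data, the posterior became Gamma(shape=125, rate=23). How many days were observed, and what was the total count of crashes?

n = 16 days with total 100 crashes

A Gamma(α, β) prior (rate parametrization) on a Poisson rate with n observations summing to S gives posterior Gamma(α+S, β+n).
Matching: Σxᵢ = 125 − 25 = 100 and n = 23 − 7 = 16.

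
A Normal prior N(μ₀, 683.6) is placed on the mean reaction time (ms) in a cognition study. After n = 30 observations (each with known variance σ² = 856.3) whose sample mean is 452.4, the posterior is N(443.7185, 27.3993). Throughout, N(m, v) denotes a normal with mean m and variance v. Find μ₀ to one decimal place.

With known observation variance, the Normal–Normal posterior has precision τ_n = τ₀ + n/σ² and mean μ_n = (τ₀μ₀ + (n/σ²)x̄)/τ_n.
Here τ₀ = 1/683.6 = 0.001463 and τ_data = 30/856.3 = 0.035034, so τ_n = 0.036497.
Rearranging for μ₀: μ₀ = (μ_n·τ_n − τ_data·x̄)/τ₀ = (443.7185·0.036497 − 0.035034·452.4) / 0.001463 = 0.345012/0.001463 ≈ 235.8.

μ₀ = 235.8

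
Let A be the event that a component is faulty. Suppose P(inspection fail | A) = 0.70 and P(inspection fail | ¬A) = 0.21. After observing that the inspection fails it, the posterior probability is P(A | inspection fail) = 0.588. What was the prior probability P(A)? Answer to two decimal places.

P(A) = 0.30

In odds form, posterior odds = prior odds × likelihood ratio, so prior odds = posterior odds ÷ LR.
Posterior odds = 0.588/(1−0.588) = 1.4272. LR = 0.70/0.21 = 3.3333.
Prior odds = 1.4272/3.3333 = 0.4282, so P(A) = 0.4282/(1+0.4282) ≈ 0.30.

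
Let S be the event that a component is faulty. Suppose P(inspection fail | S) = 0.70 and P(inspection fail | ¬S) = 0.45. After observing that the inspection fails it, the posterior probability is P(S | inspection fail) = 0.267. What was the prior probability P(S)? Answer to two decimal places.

Bayes' rule in odds form gives O(S|E) = O(S)·[P(E|S)/P(E|¬S)], hence O(S) = O(S|E)/LR.
Posterior odds = 0.267/(1−0.267) = 0.3643. LR = 0.70/0.45 = 1.5556.
Prior odds = 0.3643/1.5556 = 0.2342, so P(S) = 0.2342/(1+0.2342) ≈ 0.19.

P(S) = 0.19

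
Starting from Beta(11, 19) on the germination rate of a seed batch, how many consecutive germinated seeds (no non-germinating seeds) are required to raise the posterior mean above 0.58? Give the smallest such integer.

After k germinated seeds and 0 non-germinating seeds the posterior is Beta(11+k, 19), with mean (11+k)/(11+19+k).
Set (11+k)/(30+k) > 0.58 and solve: k > (0.58·30 − 11)/(1 − 0.58) = 15.238.
The smallest integer exceeding 15.238 is 16, and checking k=16: (27)/(46) = 0.5870 > 0.58.

k = 16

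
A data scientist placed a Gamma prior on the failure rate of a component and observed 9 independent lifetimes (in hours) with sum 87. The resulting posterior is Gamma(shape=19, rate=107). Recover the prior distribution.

Gamma–exponential conjugacy: posterior shape = α + n, posterior rate = β + Σtᵢ.
So α = 19 − 9 = 10 and β = 107 − 87 = 20.

Gamma(shape=10, rate=20)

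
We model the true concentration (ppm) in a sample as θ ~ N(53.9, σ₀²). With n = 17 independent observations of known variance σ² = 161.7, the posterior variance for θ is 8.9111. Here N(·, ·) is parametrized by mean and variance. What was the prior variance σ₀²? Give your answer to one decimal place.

σ₀² = 141.1

For the Normal–Normal model with known σ², precisions add: τ_n = τ₀ + n/σ².
So 1/σ₀² = 1/8.9111 − 17/161.7 = 0.112220 − 0.105133 = 0.007087.
Hence σ₀² = 1/0.007087 ≈ 141.1.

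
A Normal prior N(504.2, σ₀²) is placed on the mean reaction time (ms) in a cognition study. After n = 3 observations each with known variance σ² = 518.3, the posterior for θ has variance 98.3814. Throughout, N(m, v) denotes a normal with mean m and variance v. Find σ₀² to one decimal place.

σ₀² = 228.5

For the Normal–Normal model with known σ², precisions add: τ_n = τ₀ + n/σ².
So 1/σ₀² = 1/98.3814 − 3/518.3 = 0.010165 − 0.005788 = 0.004377.
Hence σ₀² = 1/0.004377 ≈ 228.5.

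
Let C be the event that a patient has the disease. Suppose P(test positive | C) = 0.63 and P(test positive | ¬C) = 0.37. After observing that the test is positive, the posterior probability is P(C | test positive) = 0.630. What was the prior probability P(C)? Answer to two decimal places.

P(C) = 0.50

In odds form, posterior odds = prior odds × likelihood ratio, so prior odds = posterior odds ÷ LR.
Posterior odds = 0.630/(1−0.630) = 1.7027. LR = 0.63/0.37 = 1.7027.
Prior odds = 1.7027/1.7027 = 1.0000, so P(C) = 1.0000/(1+1.0000) ≈ 0.50.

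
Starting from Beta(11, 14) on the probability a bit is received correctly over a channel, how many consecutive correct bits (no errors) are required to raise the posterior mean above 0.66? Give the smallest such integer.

k = 17

After k correct bits and 0 errors the posterior is Beta(11+k, 14), with mean (11+k)/(11+14+k).
Set (11+k)/(25+k) > 0.66 and solve: k > (0.66·25 − 11)/(1 − 0.66) = 16.176.
The smallest integer exceeding 16.176 is 17, and checking k=17: (28)/(42) = 0.6667 > 0.66.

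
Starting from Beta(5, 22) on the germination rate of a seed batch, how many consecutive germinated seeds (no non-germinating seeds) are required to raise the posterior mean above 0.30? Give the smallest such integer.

After k germinated seeds and 0 non-germinating seeds the posterior is Beta(5+k, 22), with mean (5+k)/(5+22+k).
Set (5+k)/(27+k) > 0.30 and solve: k > (0.30·27 − 5)/(1 − 0.30) = 4.429.
The smallest integer exceeding 4.429 is 5, and checking k=5: (10)/(32) = 0.3125 > 0.30.

k = 5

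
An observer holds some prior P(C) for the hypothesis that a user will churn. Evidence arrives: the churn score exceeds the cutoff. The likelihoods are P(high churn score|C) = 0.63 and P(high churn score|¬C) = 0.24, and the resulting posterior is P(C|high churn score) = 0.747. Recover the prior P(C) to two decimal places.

Bayes' rule in odds form gives O(C|E) = O(C)·[P(E|C)/P(E|¬C)], hence O(C) = O(C|E)/LR.
Posterior odds = 0.747/(1−0.747) = 2.9526. LR = 0.63/0.24 = 2.6250.
Prior odds = 2.9526/2.6250 = 1.1248, so P(C) = 1.1248/(1+1.1248) ≈ 0.53.

P(C) = 0.53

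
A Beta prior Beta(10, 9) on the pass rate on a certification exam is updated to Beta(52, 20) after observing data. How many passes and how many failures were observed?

42 passes and 11 failures

Beta is conjugate to the binomial likelihood: posterior = Beta(a+s, b+f).
So s = 52 − 10 = 42 and f = 20 − 9 = 11.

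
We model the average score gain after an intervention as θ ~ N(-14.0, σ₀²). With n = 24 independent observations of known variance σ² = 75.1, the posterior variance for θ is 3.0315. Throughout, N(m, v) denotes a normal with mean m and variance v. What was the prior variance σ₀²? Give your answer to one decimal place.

σ₀² = 97.1

For the Normal–Normal model with known σ², precisions add: τ_n = τ₀ + n/σ².
So 1/σ₀² = 1/3.0315 − 24/75.1 = 0.329870 − 0.319574 = 0.010296.
Hence σ₀² = 1/0.010296 ≈ 97.1.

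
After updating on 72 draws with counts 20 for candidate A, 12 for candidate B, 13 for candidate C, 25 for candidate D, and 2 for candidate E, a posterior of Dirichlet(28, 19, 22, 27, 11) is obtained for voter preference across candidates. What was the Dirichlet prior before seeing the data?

Dirichlet(8, 7, 9, 2, 9)

For a Dirichlet(α) prior with multinomial counts c, the posterior is Dirichlet(α + c) componentwise.
Subtract each count from the matching posterior parameter: 28−20=8, 19−12=7, 22−13=9, 27−25=2, 11−2=9.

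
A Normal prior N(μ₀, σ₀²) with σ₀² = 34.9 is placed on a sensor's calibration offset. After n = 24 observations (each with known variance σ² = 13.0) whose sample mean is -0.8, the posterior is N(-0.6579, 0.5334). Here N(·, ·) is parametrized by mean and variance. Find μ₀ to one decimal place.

With known observation variance, the Normal–Normal posterior has precision τ_n = τ₀ + n/σ² and mean μ_n = (τ₀μ₀ + (n/σ²)x̄)/τ_n.
Here τ₀ = 1/34.9 = 0.028653 and τ_data = 24/13.0 = 1.846154, so τ_n = 1.874807.
Rearranging for μ₀: μ₀ = (μ_n·τ_n − τ_data·x̄)/τ₀ = (-0.6579·1.874807 − 1.846154·-0.8) / 0.028653 = 0.243488/0.028653 ≈ 8.5.

μ₀ = 8.5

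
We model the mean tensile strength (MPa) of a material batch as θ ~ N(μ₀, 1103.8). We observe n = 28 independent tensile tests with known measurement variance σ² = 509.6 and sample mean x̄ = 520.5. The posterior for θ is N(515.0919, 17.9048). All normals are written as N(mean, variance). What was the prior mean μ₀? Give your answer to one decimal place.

With known observation variance, the Normal–Normal posterior has precision τ_n = τ₀ + n/σ² and mean μ_n = (τ₀μ₀ + (n/σ²)x̄)/τ_n.
Here τ₀ = 1/1103.8 = 0.000906 and τ_data = 28/509.6 = 0.054945, so τ_n = 0.055851.
Rearranging for μ₀: μ₀ = (μ_n·τ_n − τ_data·x̄)/τ₀ = (515.0919·0.055851 − 0.054945·520.5) / 0.000906 = 0.169525/0.000906 ≈ 187.1.

μ₀ = 187.1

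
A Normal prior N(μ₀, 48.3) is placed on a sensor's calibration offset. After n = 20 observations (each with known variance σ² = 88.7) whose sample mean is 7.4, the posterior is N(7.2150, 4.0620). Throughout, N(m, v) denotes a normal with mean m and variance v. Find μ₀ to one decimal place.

μ₀ = 5.2

With known observation variance, the Normal–Normal posterior has precision τ_n = τ₀ + n/σ² and mean μ_n = (τ₀μ₀ + (n/σ²)x̄)/τ_n.
Here τ₀ = 1/48.3 = 0.020704 and τ_data = 20/88.7 = 0.225479, so τ_n = 0.246183.
Rearranging for μ₀: μ₀ = (μ_n·τ_n − τ_data·x̄)/τ₀ = (7.2150·0.246183 − 0.225479·7.4) / 0.020704 = 0.107666/0.020704 ≈ 5.2.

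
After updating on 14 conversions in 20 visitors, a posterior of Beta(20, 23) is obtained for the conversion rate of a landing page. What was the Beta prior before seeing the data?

Beta(6, 17)

Beta is conjugate to the binomial likelihood: posterior = Beta(α+s, β+f).
So α = 20 − 14 = 6 and β = 23 − 6 = 17.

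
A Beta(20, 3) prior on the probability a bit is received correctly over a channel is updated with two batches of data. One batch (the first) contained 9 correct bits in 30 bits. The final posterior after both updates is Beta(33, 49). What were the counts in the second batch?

4 correct bits and 25 errors

Sequential conjugate updates are equivalent to a single update on the pooled data, so total successes = posterior α − prior α and total failures = posterior β − prior β.
Total across both batches: 33−20=13 correct bits, 49−3=46 errors.
Subtract the first batch: 13−9=4 correct bits and 46−21=25 errors.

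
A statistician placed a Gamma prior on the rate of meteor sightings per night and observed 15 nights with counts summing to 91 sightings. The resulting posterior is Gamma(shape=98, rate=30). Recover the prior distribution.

A Gamma(α, β) prior (rate parametrization) on a Poisson rate with n observations summing to S gives posterior Gamma(α+S, β+n).
So α = 98 − 91 = 7 and β = 30 − 15 = 15.

Gamma(shape=7, rate=15)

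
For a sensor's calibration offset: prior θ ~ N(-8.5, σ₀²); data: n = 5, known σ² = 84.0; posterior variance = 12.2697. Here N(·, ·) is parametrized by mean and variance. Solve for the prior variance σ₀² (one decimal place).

For the Normal–Normal model with known σ², precisions add: τ_n = τ₀ + n/σ².
So 1/σ₀² = 1/12.2697 − 5/84.0 = 0.081502 − 0.059524 = 0.021978.
Hence σ₀² = 1/0.021978 ≈ 45.5.

σ₀² = 45.5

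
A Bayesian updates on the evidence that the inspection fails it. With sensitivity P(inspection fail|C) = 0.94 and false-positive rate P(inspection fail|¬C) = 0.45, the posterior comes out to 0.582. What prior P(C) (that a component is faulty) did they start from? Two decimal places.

P(C) = 0.40

Bayes' rule in odds form gives O(C|E) = O(C)·[P(E|C)/P(E|¬C)], hence O(C) = O(C|E)/LR.
Posterior odds = 0.582/(1−0.582) = 1.3923. LR = 0.94/0.45 = 2.0889.
Prior odds = 1.3923/2.0889 = 0.6665, so P(C) = 0.6665/(1+0.6665) ≈ 0.40.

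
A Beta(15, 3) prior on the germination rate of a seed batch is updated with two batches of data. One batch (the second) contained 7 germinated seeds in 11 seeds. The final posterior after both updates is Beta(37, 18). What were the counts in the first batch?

15 germinated seeds and 11 non-germinating seeds

Because Beta–binomial updating is additive in the counts, the combined data contributed (α_post−α_prior, β_post−β_prior) successes and failures.
Total across both batches: 37−15=22 germinated seeds, 18−3=15 non-germinating seeds.
Subtract the second batch: 22−7=15 germinated seeds and 15−4=11 non-germinating seeds.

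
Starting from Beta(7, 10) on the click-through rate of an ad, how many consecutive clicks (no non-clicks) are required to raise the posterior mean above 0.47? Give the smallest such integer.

k = 2

After k clicks and 0 non-clicks the posterior is Beta(7+k, 10), with mean (7+k)/(7+10+k).
Set (7+k)/(17+k) > 0.47 and solve: k > (0.47·17 − 7)/(1 − 0.47) = 1.868.
The smallest integer exceeding 1.868 is 2, and checking k=2: (9)/(19) = 0.4737 > 0.47.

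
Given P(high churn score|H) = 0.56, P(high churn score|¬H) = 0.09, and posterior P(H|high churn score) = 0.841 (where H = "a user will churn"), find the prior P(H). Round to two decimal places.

In odds form, posterior odds = prior odds × likelihood ratio, so prior odds = posterior odds ÷ LR.
Posterior odds = 0.841/(1−0.841) = 5.2893. LR = 0.56/0.09 = 6.2222.
Prior odds = 5.2893/6.2222 = 0.8501, so P(H) = 0.8501/(1+0.8501) ≈ 0.46.

P(H) = 0.46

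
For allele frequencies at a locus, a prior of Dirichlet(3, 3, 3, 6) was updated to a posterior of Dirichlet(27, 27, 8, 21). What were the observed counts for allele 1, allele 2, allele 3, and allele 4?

For a Dirichlet(α) prior with multinomial counts c, the posterior is Dirichlet(α + c) componentwise.
Counts are posterior − prior componentwise: 27−3=24, 27−3=24, 8−3=5, 21−6=15.

counts (24, 24, 5, 15)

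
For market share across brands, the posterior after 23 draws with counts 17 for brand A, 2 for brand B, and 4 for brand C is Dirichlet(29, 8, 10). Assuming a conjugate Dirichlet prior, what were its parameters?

Dirichlet(12, 6, 6)

For a Dirichlet(α) prior with multinomial counts c, the posterior is Dirichlet(α + c) componentwise.
Subtract each count from the matching posterior parameter: 29−17=12, 8−2=6, 10−4=6.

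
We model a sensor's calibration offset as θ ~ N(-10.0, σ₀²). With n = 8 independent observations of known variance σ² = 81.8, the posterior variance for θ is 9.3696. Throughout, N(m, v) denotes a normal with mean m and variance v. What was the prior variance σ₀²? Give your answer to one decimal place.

σ₀² = 112.0

For the Normal–Normal model with known σ², precisions add: τ_n = τ₀ + n/σ².
So 1/σ₀² = 1/9.3696 − 8/81.8 = 0.106728 − 0.097800 = 0.008928.
Hence σ₀² = 1/0.008928 ≈ 112.0.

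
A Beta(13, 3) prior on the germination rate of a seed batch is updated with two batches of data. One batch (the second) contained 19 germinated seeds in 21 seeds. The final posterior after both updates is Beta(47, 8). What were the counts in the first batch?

Because Beta–binomial updating is additive in the counts, the combined data contributed (α_post−α_prior, β_post−β_prior) successes and failures.
Total across both batches: 47−13=34 germinated seeds, 8−3=5 non-germinating seeds.
Subtract the second batch: 34−19=15 germinated seeds and 5−2=3 non-germinating seeds.

15 germinated seeds and 3 non-germinating seeds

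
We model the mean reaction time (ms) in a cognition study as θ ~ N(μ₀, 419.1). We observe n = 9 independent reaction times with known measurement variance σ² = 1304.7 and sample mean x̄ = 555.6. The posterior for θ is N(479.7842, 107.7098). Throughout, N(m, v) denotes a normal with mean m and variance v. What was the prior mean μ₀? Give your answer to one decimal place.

With known observation variance, the Normal–Normal posterior has precision τ_n = τ₀ + n/σ² and mean μ_n = (τ₀μ₀ + (n/σ²)x̄)/τ_n.
Here τ₀ = 1/419.1 = 0.002386 and τ_data = 9/1304.7 = 0.006898, so τ_n = 0.009284.
Rearranging for μ₀: μ₀ = (μ_n·τ_n − τ_data·x̄)/τ₀ = (479.7842·0.009284 − 0.006898·555.6) / 0.002386 = 0.621788/0.002386 ≈ 260.6.

μ₀ = 260.6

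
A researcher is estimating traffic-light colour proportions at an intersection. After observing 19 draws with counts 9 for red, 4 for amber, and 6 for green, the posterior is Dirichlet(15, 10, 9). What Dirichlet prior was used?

For a Dirichlet(α) prior with multinomial counts c, the posterior is Dirichlet(α + c) componentwise.
Subtract each count from the matching posterior parameter: 15−9=6, 10−4=6, 9−6=3.

Dirichlet(6, 6, 3)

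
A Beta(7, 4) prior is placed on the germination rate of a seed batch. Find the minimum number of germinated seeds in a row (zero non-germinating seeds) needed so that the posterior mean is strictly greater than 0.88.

k = 23

After k germinated seeds and 0 non-germinating seeds the posterior is Beta(7+k, 4), with mean (7+k)/(7+4+k).
Set (7+k)/(11+k) > 0.88 and solve: k > (0.88·11 − 7)/(1 − 0.88) = 22.333.
The smallest integer exceeding 22.333 is 23.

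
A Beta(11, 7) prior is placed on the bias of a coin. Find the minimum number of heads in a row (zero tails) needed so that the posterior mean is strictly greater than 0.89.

k = 46

After k heads and 0 tails the posterior is Beta(11+k, 7), with mean (11+k)/(11+7+k).
Set (11+k)/(18+k) > 0.89 and solve: k > (0.89·18 − 11)/(1 − 0.89) = 45.636.
The smallest integer exceeding 45.636 is 46, and checking k=46: (57)/(64) = 0.8906 > 0.89.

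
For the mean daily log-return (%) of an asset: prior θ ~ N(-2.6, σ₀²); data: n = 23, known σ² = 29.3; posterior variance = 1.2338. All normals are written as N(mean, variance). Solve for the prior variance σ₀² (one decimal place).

For the Normal–Normal model with known σ², precisions add: τ_n = τ₀ + n/σ².
So 1/σ₀² = 1/1.2338 − 23/29.3 = 0.810504 − 0.784983 = 0.025521.
Hence σ₀² = 1/0.025521 ≈ 39.2.

σ₀² = 39.2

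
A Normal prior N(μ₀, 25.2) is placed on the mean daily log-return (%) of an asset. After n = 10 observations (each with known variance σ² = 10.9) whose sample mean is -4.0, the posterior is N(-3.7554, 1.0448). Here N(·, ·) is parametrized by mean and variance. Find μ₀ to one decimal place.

μ₀ = 1.9

The posterior mean is a precision-weighted average: μ_n = (τ₀μ₀ + τ_data·x̄)/(τ₀+τ_data), with τ₀=1/σ₀² and τ_data=n/σ².
Here τ₀ = 1/25.2 = 0.039683 and τ_data = 10/10.9 = 0.917431, so τ_n = 0.957114.
Rearranging for μ₀: μ₀ = (μ_n·τ_n − τ_data·x̄)/τ₀ = (-3.7554·0.957114 − 0.917431·-4.0) / 0.039683 = 0.075378/0.039683 ≈ 1.9.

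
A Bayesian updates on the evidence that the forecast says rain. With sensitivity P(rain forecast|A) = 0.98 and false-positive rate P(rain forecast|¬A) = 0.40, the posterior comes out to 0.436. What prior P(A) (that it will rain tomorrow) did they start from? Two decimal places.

P(A) = 0.24

In odds form, posterior odds = prior odds × likelihood ratio, so prior odds = posterior odds ÷ LR.
Posterior odds = 0.436/(1−0.436) = 0.7730. LR = 0.98/0.40 = 2.4500.
Prior odds = 0.7730/2.4500 = 0.3155, so P(A) = 0.3155/(1+0.3155) ≈ 0.24.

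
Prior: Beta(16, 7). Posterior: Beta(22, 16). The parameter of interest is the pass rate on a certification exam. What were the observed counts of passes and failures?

A Beta(a, b) prior with s successes and f failures in binomial data gives a Beta(a+s, b+f) posterior.
Match parameters: s=22−16=6, f=16−7=9.

6 passes and 9 failures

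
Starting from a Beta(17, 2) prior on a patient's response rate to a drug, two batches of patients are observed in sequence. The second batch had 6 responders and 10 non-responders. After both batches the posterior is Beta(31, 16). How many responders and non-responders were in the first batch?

8 responders and 4 non-responders

Sequential conjugate updates are equivalent to a single update on the pooled data, so total successes = posterior α − prior α and total failures = posterior β − prior β.
Total across both batches: 31−17=14 responders, 16−2=14 non-responders.
Subtract the second batch: 14−6=8 responders and 14−10=4 non-responders.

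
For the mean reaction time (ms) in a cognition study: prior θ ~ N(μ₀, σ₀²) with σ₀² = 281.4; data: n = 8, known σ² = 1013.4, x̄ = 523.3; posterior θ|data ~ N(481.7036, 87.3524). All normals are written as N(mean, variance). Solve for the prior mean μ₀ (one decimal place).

With known observation variance, the Normal–Normal posterior has precision τ_n = τ₀ + n/σ² and mean μ_n = (τ₀μ₀ + (n/σ²)x̄)/τ_n.
Here τ₀ = 1/281.4 = 0.003554 and τ_data = 8/1013.4 = 0.007894, so τ_n = 0.011448.
Rearranging for μ₀: μ₀ = (μ_n·τ_n − τ_data·x̄)/τ₀ = (481.7036·0.011448 − 0.007894·523.3) / 0.003554 = 1.383613/0.003554 ≈ 389.3.

μ₀ = 389.3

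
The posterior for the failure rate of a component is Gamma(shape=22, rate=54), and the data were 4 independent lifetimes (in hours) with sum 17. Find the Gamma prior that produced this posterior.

Gamma–exponential conjugacy: posterior shape = α + n, posterior rate = β + Σtᵢ.
So α = 22 − 4 = 18 and β = 54 − 17 = 37.

Gamma(shape=18, rate=37)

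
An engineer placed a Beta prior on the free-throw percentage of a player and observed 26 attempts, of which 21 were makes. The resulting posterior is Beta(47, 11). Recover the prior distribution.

Beta(26, 6)

Beta is conjugate to the binomial likelihood: posterior = Beta(α+s, β+f).
So α = 47 − 21 = 26 and β = 11 − 5 = 6.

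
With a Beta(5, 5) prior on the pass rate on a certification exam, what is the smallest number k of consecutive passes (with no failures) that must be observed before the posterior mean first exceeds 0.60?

k = 3

After k passes and 0 failures the posterior is Beta(5+k, 5), with mean (5+k)/(5+5+k).
Set (5+k)/(10+k) > 0.60 and solve: k > (0.60·10 − 5)/(1 − 0.60) = 2.500.
The smallest integer exceeding 2.500 is 3.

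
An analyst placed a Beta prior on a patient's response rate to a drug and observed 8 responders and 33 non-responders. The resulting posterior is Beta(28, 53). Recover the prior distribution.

Beta(20, 20)

A Beta(a, b) prior with s successes and f failures in binomial data gives a Beta(a+s, b+f) posterior.
Subtract the data counts: 28−8=20, 53−33=20.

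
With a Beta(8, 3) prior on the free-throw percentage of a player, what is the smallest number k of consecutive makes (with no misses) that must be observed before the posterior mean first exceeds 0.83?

After k makes and 0 misses the posterior is Beta(8+k, 3), with mean (8+k)/(8+3+k).
Set (8+k)/(11+k) > 0.83 and solve: k > (0.83·11 − 8)/(1 − 0.83) = 6.647.
The smallest integer exceeding 6.647 is 7, and checking k=7: (15)/(18) = 0.8333 > 0.83.

k = 7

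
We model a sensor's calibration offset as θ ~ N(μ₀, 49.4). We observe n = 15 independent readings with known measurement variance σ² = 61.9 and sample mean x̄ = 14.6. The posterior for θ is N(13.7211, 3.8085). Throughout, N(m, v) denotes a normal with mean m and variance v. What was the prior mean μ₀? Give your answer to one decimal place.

μ₀ = 3.2

With known observation variance, the Normal–Normal posterior has precision τ_n = τ₀ + n/σ² and mean μ_n = (τ₀μ₀ + (n/σ²)x̄)/τ_n.
Here τ₀ = 1/49.4 = 0.020243 and τ_data = 15/61.9 = 0.242326, so τ_n = 0.262569.
Rearranging for μ₀: μ₀ = (μ_n·τ_n − τ_data·x̄)/τ₀ = (13.7211·0.262569 − 0.242326·14.6) / 0.020243 = 0.064776/0.020243 ≈ 3.2.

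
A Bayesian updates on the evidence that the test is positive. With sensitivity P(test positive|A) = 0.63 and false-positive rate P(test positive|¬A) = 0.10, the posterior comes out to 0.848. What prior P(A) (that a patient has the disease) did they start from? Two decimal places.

P(A) = 0.47

In odds form, posterior odds = prior odds × likelihood ratio, so prior odds = posterior odds ÷ LR.
Posterior odds = 0.848/(1−0.848) = 5.5789. LR = 0.63/0.10 = 6.3000.
Prior odds = 5.5789/6.3000 = 0.8855, so P(A) = 0.8855/(1+0.8855) ≈ 0.47.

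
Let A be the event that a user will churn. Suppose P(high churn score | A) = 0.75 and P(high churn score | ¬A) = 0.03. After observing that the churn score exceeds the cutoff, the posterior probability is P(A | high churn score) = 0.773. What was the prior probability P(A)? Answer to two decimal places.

P(A) = 0.12

In odds form, posterior odds = prior odds × likelihood ratio, so prior odds = posterior odds ÷ LR.
Posterior odds = 0.773/(1−0.773) = 3.4053. LR = 0.75/0.03 = 25.0000.
Prior odds = 3.4053/25.0000 = 0.1362, so P(A) = 0.1362/(1+0.1362) ≈ 0.12.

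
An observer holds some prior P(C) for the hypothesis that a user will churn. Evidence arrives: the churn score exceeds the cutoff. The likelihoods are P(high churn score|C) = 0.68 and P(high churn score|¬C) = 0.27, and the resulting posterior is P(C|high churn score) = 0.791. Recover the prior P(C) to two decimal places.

P(C) = 0.60

Bayes' rule in odds form gives O(C|E) = O(C)·[P(E|C)/P(E|¬C)], hence O(C) = O(C|E)/LR.
Posterior odds = 0.791/(1−0.791) = 3.7847. LR = 0.68/0.27 = 2.5185.
Prior odds = 3.7847/2.5185 = 1.5028, so P(C) = 1.5028/(1+1.5028) ≈ 0.60.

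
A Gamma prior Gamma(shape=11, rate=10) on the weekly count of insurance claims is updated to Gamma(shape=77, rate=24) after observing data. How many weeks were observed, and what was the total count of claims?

n = 14 weeks with total 66 claims

A Gamma(α, β) prior (rate parametrization) on a Poisson rate with n observations summing to S gives posterior Gamma(α+S, β+n).
Matching: Σxᵢ = 77 − 11 = 66 and n = 24 − 10 = 14.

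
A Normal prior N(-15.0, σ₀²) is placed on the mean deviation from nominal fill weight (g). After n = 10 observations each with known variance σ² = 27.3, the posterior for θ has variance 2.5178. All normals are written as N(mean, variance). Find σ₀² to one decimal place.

For the Normal–Normal model with known σ², precisions add: τ_n = τ₀ + n/σ².
So 1/σ₀² = 1/2.5178 − 10/27.3 = 0.397172 − 0.366300 = 0.030872.
Hence σ₀² = 1/0.030872 ≈ 32.4.

σ₀² = 32.4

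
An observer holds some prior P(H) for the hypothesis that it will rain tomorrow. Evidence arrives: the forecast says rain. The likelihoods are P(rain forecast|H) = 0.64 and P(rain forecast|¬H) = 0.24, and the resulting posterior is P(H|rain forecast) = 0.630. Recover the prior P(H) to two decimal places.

Bayes' rule in odds form gives O(H|E) = O(H)·[P(E|H)/P(E|¬H)], hence O(H) = O(H|E)/LR.
Posterior odds = 0.630/(1−0.630) = 1.7027. LR = 0.64/0.24 = 2.6667.
Prior odds = 1.7027/2.6667 = 0.6385, so P(H) = 0.6385/(1+0.6385) ≈ 0.39.

P(H) = 0.39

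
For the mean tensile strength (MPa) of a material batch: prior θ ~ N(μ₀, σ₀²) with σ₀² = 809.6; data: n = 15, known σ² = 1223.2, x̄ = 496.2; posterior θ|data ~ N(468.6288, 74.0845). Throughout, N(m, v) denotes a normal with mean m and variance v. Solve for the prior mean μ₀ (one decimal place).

μ₀ = 194.9

With known observation variance, the Normal–Normal posterior has precision τ_n = τ₀ + n/σ² and mean μ_n = (τ₀μ₀ + (n/σ²)x̄)/τ_n.
Here τ₀ = 1/809.6 = 0.001235 and τ_data = 15/1223.2 = 0.012263, so τ_n = 0.013498.
Rearranging for μ₀: μ₀ = (μ_n·τ_n − τ_data·x̄)/τ₀ = (468.6288·0.013498 − 0.012263·496.2) / 0.001235 = 0.240651/0.001235 ≈ 194.9.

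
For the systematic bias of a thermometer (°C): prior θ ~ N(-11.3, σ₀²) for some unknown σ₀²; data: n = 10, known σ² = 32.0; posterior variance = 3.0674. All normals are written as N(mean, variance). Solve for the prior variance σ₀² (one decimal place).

σ₀² = 74.0

Posterior precision equals prior precision plus data precision: 1/σ_n² = 1/σ₀² + n/σ².
So 1/σ₀² = 1/3.0674 − 10/32.0 = 0.326009 − 0.312500 = 0.013509.
Hence σ₀² = 1/0.013509 ≈ 74.0.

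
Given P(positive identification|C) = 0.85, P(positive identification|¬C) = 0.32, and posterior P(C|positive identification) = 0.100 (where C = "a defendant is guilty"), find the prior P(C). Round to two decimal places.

In odds form, posterior odds = prior odds × likelihood ratio, so prior odds = posterior odds ÷ LR.
Posterior odds = 0.100/(1−0.100) = 0.1111. LR = 0.85/0.32 = 2.6562.
Prior odds = 0.1111/2.6562 = 0.0418, so P(C) = 0.0418/(1+0.0418) ≈ 0.04.

P(C) = 0.04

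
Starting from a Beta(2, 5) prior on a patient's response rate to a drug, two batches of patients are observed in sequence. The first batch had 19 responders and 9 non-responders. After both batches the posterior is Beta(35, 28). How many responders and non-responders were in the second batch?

Because Beta–binomial updating is additive in the counts, the combined data contributed (α_post−α_prior, β_post−β_prior) successes and failures.
Total across both batches: 35−2=33 responders, 28−5=23 non-responders.
Subtract the first batch: 33−19=14 responders and 23−9=14 non-responders.

14 responders and 14 non-responders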